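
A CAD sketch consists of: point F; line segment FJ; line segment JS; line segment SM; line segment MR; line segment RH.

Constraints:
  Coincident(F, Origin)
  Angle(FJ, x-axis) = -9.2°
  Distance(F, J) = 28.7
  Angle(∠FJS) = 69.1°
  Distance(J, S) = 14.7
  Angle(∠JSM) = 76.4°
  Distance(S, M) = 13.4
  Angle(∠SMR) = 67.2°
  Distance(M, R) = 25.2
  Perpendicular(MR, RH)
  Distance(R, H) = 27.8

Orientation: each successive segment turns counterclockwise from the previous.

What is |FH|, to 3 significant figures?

51.2

F is at the origin; FJ runs at -9.2° with length 28.7, so J = (28.3, -4.59). ∠FJS = 69.1° gives JS at 102° from the x-axis; with |JS| = 14.7, S = (25.3, 9.81). ∠JSM = 76.4° gives SM at -155° from the x-axis; with |SM| = 13.4, M = (13.2, 4.08). ∠SMR = 67.2° gives MR at -41.9° from the x-axis; with |MR| = 25.2, R = (32.0, -12.7). MR is perpendicular to RH, so RH runs at 48.1°; with |RH| = 27.8, H = (50.6, 7.94). Then |FH| = |H − F| = 51.2.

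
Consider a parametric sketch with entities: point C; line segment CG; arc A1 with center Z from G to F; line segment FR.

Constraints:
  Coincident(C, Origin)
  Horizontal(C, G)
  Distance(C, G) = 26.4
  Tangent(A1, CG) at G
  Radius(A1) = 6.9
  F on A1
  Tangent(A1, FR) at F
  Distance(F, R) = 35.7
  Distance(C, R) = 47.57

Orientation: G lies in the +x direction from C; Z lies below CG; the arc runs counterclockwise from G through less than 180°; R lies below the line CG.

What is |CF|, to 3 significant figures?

20.8

Checks: |ZG| = 6.900 ✓; |ZF| = 6.900 ✓; ∠(ZF, FR) = 90.00° ✓; |FR| = 35.70 ✓; |CR| = 47.57 ✓.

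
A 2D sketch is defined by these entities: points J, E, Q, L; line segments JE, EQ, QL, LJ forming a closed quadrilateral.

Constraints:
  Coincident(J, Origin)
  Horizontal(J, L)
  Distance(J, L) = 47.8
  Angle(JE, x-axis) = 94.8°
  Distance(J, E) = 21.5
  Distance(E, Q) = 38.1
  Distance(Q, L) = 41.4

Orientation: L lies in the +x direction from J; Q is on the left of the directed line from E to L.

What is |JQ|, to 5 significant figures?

50.182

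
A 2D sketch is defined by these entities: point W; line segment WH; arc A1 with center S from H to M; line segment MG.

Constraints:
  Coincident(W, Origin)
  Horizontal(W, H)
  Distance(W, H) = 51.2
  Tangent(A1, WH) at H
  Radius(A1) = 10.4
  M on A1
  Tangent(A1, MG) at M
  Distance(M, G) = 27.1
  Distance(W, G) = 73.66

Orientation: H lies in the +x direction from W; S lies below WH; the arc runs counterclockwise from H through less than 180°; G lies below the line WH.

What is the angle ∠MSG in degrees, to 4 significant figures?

69.01°

Checks: |SM| = 10.40 ✓; ∠(SM, MG) = 90.00° ✓; |MG| = 27.10 ✓; |WG| = 73.66 ✓.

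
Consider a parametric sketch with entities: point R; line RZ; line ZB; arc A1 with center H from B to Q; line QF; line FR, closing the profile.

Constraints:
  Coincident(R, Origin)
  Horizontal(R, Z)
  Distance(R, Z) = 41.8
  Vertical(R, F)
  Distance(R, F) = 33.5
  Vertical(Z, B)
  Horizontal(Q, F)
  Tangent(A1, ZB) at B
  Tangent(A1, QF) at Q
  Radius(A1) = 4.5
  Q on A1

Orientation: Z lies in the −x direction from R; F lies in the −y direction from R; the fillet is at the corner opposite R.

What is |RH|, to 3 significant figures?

47.2

R is at the origin; R and Z share the same y with |RZ| = 41.8 and Z on the −x side, so Z = (-41.8, 0.00). RF is vertical with |RF| = 33.5 and F on the −y side, so F = (0.00, -33.5). The virtual corner opposite R is at (-41.8, -33.5). Since A1 is tangent to ZB there, HB ⟂ ZB and A1 meets QF tangentially, so HQ is at right angles to QF, with radius 4.5, so the center H sits 4.5 in from both sides at H = (-37.3, -29.0). Then |RH| = |H − R| = 47.2.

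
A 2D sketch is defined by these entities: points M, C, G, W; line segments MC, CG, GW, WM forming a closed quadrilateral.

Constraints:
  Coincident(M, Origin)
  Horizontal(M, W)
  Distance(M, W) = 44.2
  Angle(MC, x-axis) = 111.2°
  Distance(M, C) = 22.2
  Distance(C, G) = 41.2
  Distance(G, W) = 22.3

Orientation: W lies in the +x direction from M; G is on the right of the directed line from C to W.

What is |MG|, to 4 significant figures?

23.80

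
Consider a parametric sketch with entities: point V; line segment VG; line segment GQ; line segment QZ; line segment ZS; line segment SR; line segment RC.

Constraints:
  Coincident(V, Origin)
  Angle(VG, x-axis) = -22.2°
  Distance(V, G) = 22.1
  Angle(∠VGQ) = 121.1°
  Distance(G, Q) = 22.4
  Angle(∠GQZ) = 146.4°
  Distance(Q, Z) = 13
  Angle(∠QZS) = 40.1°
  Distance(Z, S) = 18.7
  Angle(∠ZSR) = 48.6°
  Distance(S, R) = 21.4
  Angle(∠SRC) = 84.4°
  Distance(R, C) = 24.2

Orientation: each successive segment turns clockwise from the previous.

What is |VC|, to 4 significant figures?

57.85

∠ZSR = 48.6° gives SR at -26.00° from the x-axis; with |SR| = 21.4, R = (32.76, -33.64). ∠SRC = 84.4° gives RC at -121.6° from the x-axis; with |RC| = 24.2, C = (20.08, -54.26). Then |VC| = |C − V| = 57.85.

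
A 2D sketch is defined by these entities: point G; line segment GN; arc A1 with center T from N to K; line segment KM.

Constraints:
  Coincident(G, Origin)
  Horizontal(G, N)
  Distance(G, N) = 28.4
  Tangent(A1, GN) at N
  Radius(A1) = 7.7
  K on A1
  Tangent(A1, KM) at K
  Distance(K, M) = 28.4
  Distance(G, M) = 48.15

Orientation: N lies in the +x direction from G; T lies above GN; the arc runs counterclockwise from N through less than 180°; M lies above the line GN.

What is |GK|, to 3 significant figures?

37.1

Checks: |TK| = 7.700 ✓; ∠(TK, KM) = 90.00° ✓; |KM| = 28.40 ✓; |GM| = 48.15 ✓.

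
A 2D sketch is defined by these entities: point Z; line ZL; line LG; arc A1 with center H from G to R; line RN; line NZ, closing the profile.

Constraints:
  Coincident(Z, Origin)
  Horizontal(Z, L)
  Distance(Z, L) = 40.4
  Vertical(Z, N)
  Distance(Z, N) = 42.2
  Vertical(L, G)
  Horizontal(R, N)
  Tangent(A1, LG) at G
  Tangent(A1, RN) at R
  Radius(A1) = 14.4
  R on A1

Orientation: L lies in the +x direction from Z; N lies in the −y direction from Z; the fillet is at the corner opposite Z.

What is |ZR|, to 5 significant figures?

49.567

Z is at the origin; ZL is horizontal with |ZL| = 40.4 and L on the +x side, so L = (40.400, 0.0000). ZN is vertical with |ZN| = 42.2 and N on the −y side, so N = (0.0000, -42.200). The virtual corner opposite Z is at (40.400, -42.200). Tangency of A1 to LG means the radius HG is perpendicular to LG and the tangent condition forces HR to be normal to RN, with radius 14.4, so the center H sits 14.4 in from both sides at H = (26.000, -27.800). That places the tangent points at G = (40.400, -27.800) on LG and R = (26.000, -42.200) on RN. Then |ZR| = |R − Z| = 49.567.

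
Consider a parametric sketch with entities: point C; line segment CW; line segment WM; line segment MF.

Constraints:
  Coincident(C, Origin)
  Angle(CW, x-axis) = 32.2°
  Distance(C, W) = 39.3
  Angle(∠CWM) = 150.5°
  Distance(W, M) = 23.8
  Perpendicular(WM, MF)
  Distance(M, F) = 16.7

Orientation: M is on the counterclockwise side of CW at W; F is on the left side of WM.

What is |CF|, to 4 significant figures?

58.07

∠CWM = 150.5°, so WM runs at 32.2° + (180° − 150.5°) = 61.70° from the x-axis; with |WM| = 23.8, M = W + 23.8·(cos 61.70°, sin 61.70°) = (44.54, 41.90). The perpendicularity gives MF at right angles to WM; with |MF| = 16.7 on the left of WM, F = M + 16.7·(-0.8805, 0.4741) = (29.83, 49.81). Then |CF| = |F − C| = 58.07.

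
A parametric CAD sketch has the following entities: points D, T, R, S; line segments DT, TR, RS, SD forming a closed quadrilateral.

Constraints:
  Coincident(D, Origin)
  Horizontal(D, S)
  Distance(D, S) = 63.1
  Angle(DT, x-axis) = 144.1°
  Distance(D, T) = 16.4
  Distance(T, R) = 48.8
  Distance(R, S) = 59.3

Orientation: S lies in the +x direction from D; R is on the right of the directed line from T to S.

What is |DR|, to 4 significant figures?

34.10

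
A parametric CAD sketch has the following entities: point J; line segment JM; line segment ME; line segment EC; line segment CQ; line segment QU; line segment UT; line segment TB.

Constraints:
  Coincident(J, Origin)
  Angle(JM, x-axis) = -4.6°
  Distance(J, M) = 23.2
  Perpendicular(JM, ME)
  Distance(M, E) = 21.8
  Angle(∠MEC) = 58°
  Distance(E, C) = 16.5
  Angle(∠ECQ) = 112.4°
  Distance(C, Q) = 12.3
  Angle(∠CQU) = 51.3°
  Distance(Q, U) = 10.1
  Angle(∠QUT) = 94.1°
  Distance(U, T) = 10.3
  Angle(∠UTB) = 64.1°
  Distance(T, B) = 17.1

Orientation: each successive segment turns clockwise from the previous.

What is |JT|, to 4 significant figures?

19.18

J is at the origin; JM runs at -4.6° with length 23.2, so M = (23.13, -1.861). JM is perpendicular to ME, so ME runs at -94.60°; with |ME| = 21.8, E = (21.38, -23.59). ∠MEC = 58.0° gives EC at 143.4° from the x-axis; with |EC| = 16.5, C = (8.130, -13.75). ∠ECQ = 112.4° gives CQ at 75.80° from the x-axis; with |CQ| = 12.3, Q = (11.15, -1.829). ∠CQU = 51.3° gives QU at -52.90° from the x-axis; with |QU| = 10.1, U = (17.24, -9.884). ∠QUT = 94.1° gives UT at -138.8° from the x-axis; with |UT| = 10.3, T = (9.490, -16.67). Then |JT| = |T − J| = 19.18.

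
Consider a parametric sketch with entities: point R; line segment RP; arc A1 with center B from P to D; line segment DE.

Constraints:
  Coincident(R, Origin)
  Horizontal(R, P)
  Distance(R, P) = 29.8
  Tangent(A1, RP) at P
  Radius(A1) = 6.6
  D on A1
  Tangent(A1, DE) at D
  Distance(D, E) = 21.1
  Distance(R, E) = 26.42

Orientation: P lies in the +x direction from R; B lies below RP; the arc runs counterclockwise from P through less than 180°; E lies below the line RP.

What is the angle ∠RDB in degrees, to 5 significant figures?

160.96°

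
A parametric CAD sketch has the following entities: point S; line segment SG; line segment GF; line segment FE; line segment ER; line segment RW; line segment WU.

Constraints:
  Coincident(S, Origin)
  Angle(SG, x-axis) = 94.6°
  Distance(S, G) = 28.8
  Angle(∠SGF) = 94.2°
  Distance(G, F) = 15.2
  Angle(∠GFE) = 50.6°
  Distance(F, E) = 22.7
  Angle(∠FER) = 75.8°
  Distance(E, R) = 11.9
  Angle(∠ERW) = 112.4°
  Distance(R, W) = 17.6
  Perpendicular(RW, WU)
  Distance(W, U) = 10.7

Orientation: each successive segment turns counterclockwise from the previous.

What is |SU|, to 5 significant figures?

33.398

∠ERW = 112.4° gives RW at 121.60° from the x-axis; with |RW| = 17.6, W = (-5.2064, 35.779). The perpendicularity gives WU at right angles to RW, so WU runs at -148.40°; with |WU| = 10.7, U = (-14.320, 30.172). Then |SU| = |U − S| = 33.398.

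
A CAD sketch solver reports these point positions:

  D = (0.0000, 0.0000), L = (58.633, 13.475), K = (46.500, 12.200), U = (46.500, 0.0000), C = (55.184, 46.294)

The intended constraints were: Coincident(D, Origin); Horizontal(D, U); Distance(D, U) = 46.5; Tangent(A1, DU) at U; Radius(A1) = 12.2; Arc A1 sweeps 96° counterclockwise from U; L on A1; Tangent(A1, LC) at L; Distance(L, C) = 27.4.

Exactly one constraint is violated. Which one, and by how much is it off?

Distance(L, C) = 27.4 — off by 5.60.

D = (0.00, 0.00) ✓; D.y = 0.00, U.y = 0.00 ✓; |DU| = 46.50 ✓; ∠(KU, UD) = 90.00° ✓; |KU| = 12.20 ✓; bearing(K→L) − bearing(K→U) = 96.00° ✓; |KL| = 12.20 ✓; ∠(KL, LC) = 90.00° ✓; |LC| = 33.00 ✗.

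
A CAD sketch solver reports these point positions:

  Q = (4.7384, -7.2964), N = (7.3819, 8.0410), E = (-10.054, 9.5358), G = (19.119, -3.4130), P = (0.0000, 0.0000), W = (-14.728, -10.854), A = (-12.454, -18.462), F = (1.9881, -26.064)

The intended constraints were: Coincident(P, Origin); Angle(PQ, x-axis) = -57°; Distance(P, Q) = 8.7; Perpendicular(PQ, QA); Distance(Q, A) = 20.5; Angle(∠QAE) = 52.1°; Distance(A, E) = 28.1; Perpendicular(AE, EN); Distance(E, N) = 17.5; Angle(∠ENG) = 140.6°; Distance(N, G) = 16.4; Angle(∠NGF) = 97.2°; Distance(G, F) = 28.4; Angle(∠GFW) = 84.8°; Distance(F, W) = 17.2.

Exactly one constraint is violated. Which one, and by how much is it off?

Distance(F, W) = 17.2 — off by 5.40.

P = (0.00, 0.00) ✓; PQ at -57.00° ✓; |PQ| = 8.700 ✓; ∠(PQ, QA) = 90.00° ✓; |QA| = 20.50 ✓; ∠QAE = 52.10° ✓; |AE| = 28.10 ✓; ∠(AE, EN) = 90.00° ✓; |EN| = 17.50 ✓; ∠ENG = 140.6° ✓; |NG| = 16.40 ✓; ∠NGF = 97.20° ✓; |GF| = 28.40 ✓; ∠GFW = 84.80° ✓; |FW| = 22.60 ✗.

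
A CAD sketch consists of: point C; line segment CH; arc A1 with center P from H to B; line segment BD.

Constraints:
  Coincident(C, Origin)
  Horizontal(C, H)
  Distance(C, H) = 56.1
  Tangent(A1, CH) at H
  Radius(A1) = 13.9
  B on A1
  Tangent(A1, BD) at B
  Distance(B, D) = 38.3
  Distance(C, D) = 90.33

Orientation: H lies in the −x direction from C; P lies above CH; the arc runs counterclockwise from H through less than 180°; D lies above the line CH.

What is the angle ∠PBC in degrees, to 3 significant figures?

104°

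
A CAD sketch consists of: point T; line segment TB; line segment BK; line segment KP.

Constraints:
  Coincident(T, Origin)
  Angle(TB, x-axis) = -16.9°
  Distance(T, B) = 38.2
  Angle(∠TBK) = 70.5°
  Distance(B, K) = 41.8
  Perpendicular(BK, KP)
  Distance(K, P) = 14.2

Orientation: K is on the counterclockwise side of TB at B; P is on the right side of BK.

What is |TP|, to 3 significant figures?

58.0

T is at the origin; TB runs at -16.9° with length 38.2, so B = 38.2·(cos -16.9°, sin -16.9°) = (36.6, -11.1). ∠TBK = 70.5°, so BK runs at -16.9° + (180° − 70.5°) = 92.6° from the x-axis; with |BK| = 41.8, K = B + 41.8·(cos 92.6°, sin 92.6°) = (34.7, 30.7). BK ⟂ KP; with |KP| = 14.2 on the right of BK, P = K + 14.2·(0.999, 0.0454) = (48.8, 31.3). Then |TP| = |P − T| = 58.0.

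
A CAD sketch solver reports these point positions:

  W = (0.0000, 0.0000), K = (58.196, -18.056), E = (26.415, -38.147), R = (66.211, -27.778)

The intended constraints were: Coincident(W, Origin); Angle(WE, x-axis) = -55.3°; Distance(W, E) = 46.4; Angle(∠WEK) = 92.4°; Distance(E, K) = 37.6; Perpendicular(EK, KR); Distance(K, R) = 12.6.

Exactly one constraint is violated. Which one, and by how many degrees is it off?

Perpendicular(EK, KR) — off by 7.20°.

W = (0.00, 0.00) ✓; WE at -55.30° ✓; |WE| = 46.40 ✓; ∠WEK = 92.40° ✓; |EK| = 37.60 ✓; ∠(EK, KR) = 82.80° ✗; |KR| = 12.60 ✓.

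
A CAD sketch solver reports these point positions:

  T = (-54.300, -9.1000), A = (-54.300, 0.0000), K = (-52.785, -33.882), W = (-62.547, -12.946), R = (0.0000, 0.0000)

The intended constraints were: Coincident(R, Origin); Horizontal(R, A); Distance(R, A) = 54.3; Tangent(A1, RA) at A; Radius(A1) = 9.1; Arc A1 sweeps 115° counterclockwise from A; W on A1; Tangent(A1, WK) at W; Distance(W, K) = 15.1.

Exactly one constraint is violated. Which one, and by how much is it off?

Distance(W, K) = 15.1 — off by 8.00.

R = (0.00, 0.00) ✓; R.y = 0.00, A.y = 0.00 ✓; |RA| = 54.30 ✓; ∠(TA, AR) = 90.00° ✓; |TA| = 9.100 ✓; bearing(T→W) − bearing(T→A) = 115.0° ✓; |TW| = 9.100 ✓; ∠(TW, WK) = 90.00° ✓; |WK| = 23.10 ✗.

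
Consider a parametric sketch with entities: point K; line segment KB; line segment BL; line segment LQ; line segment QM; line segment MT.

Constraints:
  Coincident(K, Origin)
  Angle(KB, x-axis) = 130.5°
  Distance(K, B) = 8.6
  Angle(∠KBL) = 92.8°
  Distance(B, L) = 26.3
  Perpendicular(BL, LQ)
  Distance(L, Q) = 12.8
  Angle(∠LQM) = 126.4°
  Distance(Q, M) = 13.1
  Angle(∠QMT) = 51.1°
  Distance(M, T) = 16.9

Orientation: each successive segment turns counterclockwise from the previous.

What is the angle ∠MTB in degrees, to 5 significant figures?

100.11°

∠LQM = 126.4° gives QM at 1.3000° from the x-axis; with |QM| = 13.1, M = (-5.4703, -19.374). ∠QMT = 51.1° gives MT at 130.20° from the x-axis; with |MT| = 16.9, T = (-16.378, -6.4660). Then cos ∠MTB = TM·TB / (|TM||TB|), giving 100.11°.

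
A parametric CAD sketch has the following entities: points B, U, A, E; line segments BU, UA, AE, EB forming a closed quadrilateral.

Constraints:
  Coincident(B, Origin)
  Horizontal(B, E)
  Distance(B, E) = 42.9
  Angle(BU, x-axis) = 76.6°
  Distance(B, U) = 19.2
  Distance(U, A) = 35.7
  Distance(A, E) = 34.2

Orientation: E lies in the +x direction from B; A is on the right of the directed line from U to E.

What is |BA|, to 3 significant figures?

20.5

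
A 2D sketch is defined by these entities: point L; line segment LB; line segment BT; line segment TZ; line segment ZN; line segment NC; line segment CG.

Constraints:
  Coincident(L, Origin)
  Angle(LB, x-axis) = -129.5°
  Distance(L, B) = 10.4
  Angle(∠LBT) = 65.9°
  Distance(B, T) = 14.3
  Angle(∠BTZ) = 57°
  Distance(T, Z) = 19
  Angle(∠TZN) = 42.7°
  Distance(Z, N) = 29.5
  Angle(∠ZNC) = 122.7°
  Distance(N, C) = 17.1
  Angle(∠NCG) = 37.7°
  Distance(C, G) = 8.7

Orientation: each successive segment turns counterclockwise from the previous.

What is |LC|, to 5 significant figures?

34.952

∠TZN = 42.7° gives ZN at -115.10° from the x-axis; with |ZN| = 29.5, N = (-11.088, -20.426). ∠ZNC = 122.7° gives NC at -57.800° from the x-axis; with |NC| = 17.1, C = (-1.9754, -34.896). Then |LC| = |C − L| = 34.952.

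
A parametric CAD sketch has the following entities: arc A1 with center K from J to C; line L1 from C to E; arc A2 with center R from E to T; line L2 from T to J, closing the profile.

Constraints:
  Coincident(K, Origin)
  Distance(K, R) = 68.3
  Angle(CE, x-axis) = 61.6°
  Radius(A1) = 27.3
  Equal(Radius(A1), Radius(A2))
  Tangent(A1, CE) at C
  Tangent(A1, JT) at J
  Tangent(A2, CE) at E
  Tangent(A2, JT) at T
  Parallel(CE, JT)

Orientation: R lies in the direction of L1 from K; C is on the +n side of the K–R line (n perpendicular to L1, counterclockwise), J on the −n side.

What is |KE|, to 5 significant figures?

73.554

The slot axis is L1's direction at 61.6°, so u = (cos 61.6°, sin 61.6°) = (0.47562, 0.87965) and n = (−sin 61.6°, cos 61.6°) = (-0.87965, 0.47562). K is at the origin and R lies 68.3 along u from K, so R = 68.3·u = (32.485, 60.080). Tangency of A1 to both parallel lines with radius 27.3 puts C and J at K ± 27.3·n: C = (-24.014, 12.985), J = (24.014, -12.985). Equal radii place E and T the same way about R: E = R + 27.3·n = (8.4707, 73.065), T = R − 27.3·n = (56.500, 47.095). Then |KE| = |E − K| = 73.554.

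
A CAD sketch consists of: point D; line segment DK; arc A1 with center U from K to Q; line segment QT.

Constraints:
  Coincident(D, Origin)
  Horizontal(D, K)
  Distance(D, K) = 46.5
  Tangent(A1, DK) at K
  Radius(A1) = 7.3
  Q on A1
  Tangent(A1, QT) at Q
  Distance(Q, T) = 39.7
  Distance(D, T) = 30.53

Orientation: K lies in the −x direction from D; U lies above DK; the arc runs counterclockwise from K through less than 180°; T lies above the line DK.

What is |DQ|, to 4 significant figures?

41.71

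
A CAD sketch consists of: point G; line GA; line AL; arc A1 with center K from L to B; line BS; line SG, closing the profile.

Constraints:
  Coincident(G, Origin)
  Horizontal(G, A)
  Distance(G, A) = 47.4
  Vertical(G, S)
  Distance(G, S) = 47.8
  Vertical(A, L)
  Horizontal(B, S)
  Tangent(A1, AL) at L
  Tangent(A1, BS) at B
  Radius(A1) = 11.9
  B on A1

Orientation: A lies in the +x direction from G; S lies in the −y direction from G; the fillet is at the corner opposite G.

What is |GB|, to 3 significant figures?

59.5

G is at the origin; G and A share the same y with |GA| = 47.4 and A on the +x side, so A = (47.4, 0.00). G and S share the same x with |GS| = 47.8 and S on the −y side, so S = (0.00, -47.8). The virtual corner opposite G is at (47.4, -47.8). A1 meets AL tangentially, so KL is at right angles to AL and since A1 is tangent to BS there, KB ⟂ BS, with radius 11.9, so the center K sits 11.9 in from both sides at K = (35.5, -35.9). That places the tangent points at L = (47.4, -35.9) on AL and B = (35.5, -47.8) on BS. Then |GB| = |B − G| = 59.5.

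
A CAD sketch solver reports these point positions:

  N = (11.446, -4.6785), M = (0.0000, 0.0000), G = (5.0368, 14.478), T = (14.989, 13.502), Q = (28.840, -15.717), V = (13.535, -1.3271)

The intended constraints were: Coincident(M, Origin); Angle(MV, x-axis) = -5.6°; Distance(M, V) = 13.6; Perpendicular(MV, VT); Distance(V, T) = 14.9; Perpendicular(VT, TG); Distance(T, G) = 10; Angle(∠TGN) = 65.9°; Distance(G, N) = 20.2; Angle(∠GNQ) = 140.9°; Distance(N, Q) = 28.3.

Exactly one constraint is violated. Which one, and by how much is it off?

Distance(N, Q) = 28.3 — off by 7.70.

M = (0.00, 0.00) ✓; MV at -5.600° ✓; |MV| = 13.60 ✓; ∠(MV, VT) = 90.00° ✓; |VT| = 14.90 ✓; ∠(VT, TG) = 90.00° ✓; |TG| = 10.00 ✓; ∠TGN = 65.90° ✓; |GN| = 20.20 ✓; ∠GNQ = 140.9° ✓; |NQ| = 20.60 ✗.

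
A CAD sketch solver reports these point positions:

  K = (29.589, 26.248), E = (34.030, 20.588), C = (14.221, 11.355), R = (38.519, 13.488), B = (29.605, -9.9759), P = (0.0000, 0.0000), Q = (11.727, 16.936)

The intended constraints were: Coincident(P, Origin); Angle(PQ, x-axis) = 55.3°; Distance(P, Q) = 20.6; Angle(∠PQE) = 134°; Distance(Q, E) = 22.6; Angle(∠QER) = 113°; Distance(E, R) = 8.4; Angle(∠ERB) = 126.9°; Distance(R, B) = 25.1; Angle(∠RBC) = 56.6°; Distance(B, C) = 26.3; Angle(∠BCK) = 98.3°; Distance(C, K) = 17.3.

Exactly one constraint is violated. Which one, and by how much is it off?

Distance(C, K) = 17.3 — off by 4.10.

P = (0.00, 0.00) ✓; PQ at 55.30° ✓; |PQ| = 20.60 ✓; ∠PQE = 134.0° ✓; |QE| = 22.60 ✓; ∠QER = 113.0° ✓; |ER| = 8.400 ✓; ∠ERB = 126.9° ✓; |RB| = 25.10 ✓; ∠RBC = 56.60° ✓; |BC| = 26.30 ✓; ∠BCK = 98.30° ✓; |CK| = 21.40 ✗.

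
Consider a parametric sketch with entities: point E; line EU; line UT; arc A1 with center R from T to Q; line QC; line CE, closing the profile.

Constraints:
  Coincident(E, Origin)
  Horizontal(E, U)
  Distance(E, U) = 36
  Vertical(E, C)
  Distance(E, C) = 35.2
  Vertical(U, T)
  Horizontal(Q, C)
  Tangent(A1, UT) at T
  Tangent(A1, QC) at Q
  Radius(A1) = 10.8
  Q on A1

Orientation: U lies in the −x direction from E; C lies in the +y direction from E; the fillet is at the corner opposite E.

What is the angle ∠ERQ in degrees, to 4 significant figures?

134.1°

The virtual corner opposite E is at (-36.00, 35.20). A1 meets UT tangentially, so RT is at right angles to UT and since A1 is tangent to QC there, RQ ⟂ QC, with radius 10.8, so the center R sits 10.8 in from both sides at R = (-25.20, 24.40). That places the tangent points at T = (-36.00, 24.40) on UT and Q = (-25.20, 35.20) on QC. Then cos ∠ERQ = RE·RQ / (|RE||RQ|), giving 134.1°.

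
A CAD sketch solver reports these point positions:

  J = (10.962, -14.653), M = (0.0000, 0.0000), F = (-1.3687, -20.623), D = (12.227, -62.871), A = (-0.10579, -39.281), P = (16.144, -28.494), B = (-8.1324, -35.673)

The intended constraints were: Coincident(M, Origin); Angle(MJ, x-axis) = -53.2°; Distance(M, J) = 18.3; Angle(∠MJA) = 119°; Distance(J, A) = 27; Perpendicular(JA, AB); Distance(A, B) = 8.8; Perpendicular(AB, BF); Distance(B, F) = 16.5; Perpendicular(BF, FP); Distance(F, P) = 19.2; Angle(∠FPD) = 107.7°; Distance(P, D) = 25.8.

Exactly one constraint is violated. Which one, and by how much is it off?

Distance(P, D) = 25.8 — off by 8.80.

M = (0.00, 0.00) ✓; MJ at -53.20° ✓; |MJ| = 18.30 ✓; ∠MJA = 119.0° ✓; |JA| = 27.00 ✓; ∠(JA, AB) = 90.01° ✓; |AB| = 8.800 ✓; ∠(AB, BF) = 90.00° ✓; |BF| = 16.50 ✓; ∠(BF, FP) = 90.00° ✓; |FP| = 19.20 ✓; ∠FPD = 107.7° ✓; |PD| = 34.60 ✗.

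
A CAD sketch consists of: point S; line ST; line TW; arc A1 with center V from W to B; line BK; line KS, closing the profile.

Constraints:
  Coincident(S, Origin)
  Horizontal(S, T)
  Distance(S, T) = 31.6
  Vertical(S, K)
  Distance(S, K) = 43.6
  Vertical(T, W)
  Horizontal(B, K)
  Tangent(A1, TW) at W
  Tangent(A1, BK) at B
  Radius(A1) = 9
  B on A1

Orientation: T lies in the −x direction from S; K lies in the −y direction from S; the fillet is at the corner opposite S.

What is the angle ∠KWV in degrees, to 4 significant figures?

15.90°

S is at the origin; ST is horizontal with |ST| = 31.6 and T on the −x side, so T = (-31.60, 0.000). SK is vertical with |SK| = 43.6 and K on the −y side, so K = (0.000, -43.60). The virtual corner opposite S is at (-31.60, -43.60). A1 meets TW tangentially, so VW is at right angles to TW and tangency of A1 to BK means the radius VB is perpendicular to BK, with radius 9.0, so the center V sits 9.0 in from both sides at V = (-22.60, -34.60). That places the tangent points at W = (-31.60, -34.60) on TW and B = (-22.60, -43.60) on BK. Then cos ∠KWV = WK·WV / (|WK||WV|), giving 15.90°.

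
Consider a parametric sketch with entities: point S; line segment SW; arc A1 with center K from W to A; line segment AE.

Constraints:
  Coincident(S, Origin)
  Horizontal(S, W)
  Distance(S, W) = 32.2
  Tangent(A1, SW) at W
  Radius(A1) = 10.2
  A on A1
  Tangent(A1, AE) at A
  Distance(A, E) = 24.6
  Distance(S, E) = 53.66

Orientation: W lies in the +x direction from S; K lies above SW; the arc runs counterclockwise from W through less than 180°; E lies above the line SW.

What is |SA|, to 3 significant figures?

43.8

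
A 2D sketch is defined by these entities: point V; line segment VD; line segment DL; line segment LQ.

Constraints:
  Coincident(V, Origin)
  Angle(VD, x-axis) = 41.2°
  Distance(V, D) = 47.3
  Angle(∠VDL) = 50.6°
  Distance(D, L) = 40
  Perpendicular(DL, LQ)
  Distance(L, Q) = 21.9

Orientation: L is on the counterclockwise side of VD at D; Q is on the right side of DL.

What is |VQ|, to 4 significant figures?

59.30

V is at the origin; VD runs at 41.2° with length 47.3, so D = 47.3·(cos 41.2°, sin 41.2°) = (35.59, 31.16). ∠VDL = 50.6°, so DL runs at 41.2° + (180° − 50.6°) = 170.6° from the x-axis; with |DL| = 40.0, L = D + 40.0·(cos 170.6°, sin 170.6°) = (-3.874, 37.69). DL is perpendicular to LQ; with |LQ| = 21.9 on the right of DL, Q = L + 21.9·(0.1633, 0.9866) = (-0.2968, 59.29). Then |VQ| = |Q − V| = 59.30.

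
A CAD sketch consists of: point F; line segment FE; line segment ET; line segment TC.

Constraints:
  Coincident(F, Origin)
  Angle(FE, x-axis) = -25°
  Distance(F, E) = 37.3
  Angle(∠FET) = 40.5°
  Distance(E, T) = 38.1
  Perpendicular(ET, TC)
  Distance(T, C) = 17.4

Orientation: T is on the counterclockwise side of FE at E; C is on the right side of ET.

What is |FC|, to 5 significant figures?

42.748

∠FET = 40.5°, so ET runs at -25.0° + (180° − 40.5°) = 114.50° from the x-axis; with |ET| = 38.1, T = E + 38.1·(cos 114.50°, sin 114.50°) = (18.005, 18.906). ET is perpendicular to TC; with |TC| = 17.4 on the right of ET, C = T + 17.4·(0.90996, 0.41469) = (33.839, 26.122). Then |FC| = |C − F| = 42.748.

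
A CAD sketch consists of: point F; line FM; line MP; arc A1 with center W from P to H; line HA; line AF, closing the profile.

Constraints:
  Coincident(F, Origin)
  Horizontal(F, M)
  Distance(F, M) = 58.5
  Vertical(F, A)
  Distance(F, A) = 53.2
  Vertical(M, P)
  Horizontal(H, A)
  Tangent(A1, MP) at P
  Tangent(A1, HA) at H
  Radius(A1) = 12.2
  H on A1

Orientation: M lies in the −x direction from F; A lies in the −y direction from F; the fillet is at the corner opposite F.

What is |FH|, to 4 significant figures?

70.53

F is at the origin; FM is horizontal with |FM| = 58.5 and M on the −x side, so M = (-58.50, 0.000). F and A share the same x with |FA| = 53.2 and A on the −y side, so A = (0.000, -53.20). The virtual corner opposite F is at (-58.50, -53.20). The tangent condition forces WP to be normal to MP and tangency of A1 to HA means the radius WH is perpendicular to HA, with radius 12.2, so the center W sits 12.2 in from both sides at W = (-46.30, -41.00). That places the tangent points at P = (-58.50, -41.00) on MP and H = (-46.30, -53.20) on HA. Then |FH| = |H − F| = 70.53.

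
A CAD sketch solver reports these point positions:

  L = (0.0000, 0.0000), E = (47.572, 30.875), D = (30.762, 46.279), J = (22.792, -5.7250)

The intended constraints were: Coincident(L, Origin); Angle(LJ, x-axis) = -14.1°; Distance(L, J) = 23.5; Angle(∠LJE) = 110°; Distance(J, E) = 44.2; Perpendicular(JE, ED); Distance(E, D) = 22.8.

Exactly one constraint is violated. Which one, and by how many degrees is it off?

Perpendicular(JE, ED) — off by 8.40°.

L = (0.00, 0.00) ✓; LJ at -14.10° ✓; |LJ| = 23.50 ✓; ∠LJE = 110.0° ✓; |JE| = 44.20 ✓; ∠(JE, ED) = 81.60° ✗; |ED| = 22.80 ✓.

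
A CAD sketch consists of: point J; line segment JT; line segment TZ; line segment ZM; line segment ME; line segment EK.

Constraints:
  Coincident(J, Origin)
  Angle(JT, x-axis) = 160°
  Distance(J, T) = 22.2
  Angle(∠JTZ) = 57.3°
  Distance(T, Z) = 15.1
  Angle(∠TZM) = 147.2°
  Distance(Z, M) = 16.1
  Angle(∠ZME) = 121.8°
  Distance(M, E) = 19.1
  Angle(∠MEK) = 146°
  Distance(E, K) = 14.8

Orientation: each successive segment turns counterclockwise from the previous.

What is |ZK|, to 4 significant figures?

40.22

∠ZME = 121.8° gives ME at 13.70° from the x-axis; with |ME| = 19.1, E = (12.50, -13.90). ∠MEK = 146.0° gives EK at 47.70° from the x-axis; with |EK| = 14.8, K = (22.46, -2.952). Then |ZK| = |K − Z| = 40.22.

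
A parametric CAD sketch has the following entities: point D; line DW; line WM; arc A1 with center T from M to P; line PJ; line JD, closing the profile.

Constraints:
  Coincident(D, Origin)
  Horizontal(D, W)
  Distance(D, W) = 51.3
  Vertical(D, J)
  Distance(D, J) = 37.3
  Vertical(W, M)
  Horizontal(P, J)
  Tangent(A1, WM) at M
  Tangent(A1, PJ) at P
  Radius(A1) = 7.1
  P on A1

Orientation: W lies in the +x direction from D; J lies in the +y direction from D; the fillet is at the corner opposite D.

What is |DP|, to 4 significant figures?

57.84

D is at the origin; DW is horizontal with |DW| = 51.3 and W on the +x side, so W = (51.30, 0.000). DJ is vertical with |DJ| = 37.3 and J on the +y side, so J = (0.000, 37.30). The virtual corner opposite D is at (51.30, 37.30). The tangent condition forces TM to be normal to WM and A1 meets PJ tangentially, so TP is at right angles to PJ, with radius 7.1, so the center T sits 7.1 in from both sides at T = (44.20, 30.20). That places the tangent points at M = (51.30, 30.20) on WM and P = (44.20, 37.30) on PJ. Then |DP| = |P − D| = 57.84.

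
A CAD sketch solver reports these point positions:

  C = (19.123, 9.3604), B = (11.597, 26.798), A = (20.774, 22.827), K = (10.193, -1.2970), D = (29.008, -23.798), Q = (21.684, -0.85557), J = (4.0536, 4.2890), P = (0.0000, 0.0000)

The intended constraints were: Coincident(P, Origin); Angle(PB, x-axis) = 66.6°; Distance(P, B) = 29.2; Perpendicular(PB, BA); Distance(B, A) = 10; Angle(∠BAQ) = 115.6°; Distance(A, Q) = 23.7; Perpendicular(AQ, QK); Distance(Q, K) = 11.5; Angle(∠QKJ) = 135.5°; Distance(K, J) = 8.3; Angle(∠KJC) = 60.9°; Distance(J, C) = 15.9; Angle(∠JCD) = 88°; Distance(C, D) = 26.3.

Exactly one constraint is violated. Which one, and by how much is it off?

Distance(C, D) = 26.3 — off by 8.30.

P = (0.00, 0.00) ✓; PB at 66.60° ✓; |PB| = 29.20 ✓; ∠(PB, BA) = 90.00° ✓; |BA| = 9.999 ✓; ∠BAQ = 115.6° ✓; |AQ| = 23.70 ✓; ∠(AQ, QK) = 90.00° ✓; |QK| = 11.50 ✓; ∠QKJ = 135.5° ✓; |KJ| = 8.300 ✓; ∠KJC = 60.90° ✓; |JC| = 15.90 ✓; ∠JCD = 88.00° ✓; |CD| = 34.60 ✗.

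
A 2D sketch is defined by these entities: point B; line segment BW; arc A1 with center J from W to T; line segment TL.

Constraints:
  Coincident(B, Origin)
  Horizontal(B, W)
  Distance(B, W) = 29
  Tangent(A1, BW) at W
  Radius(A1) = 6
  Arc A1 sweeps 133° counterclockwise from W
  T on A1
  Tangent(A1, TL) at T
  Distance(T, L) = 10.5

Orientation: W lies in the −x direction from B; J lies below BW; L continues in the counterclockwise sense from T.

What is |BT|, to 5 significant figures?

34.880

B is at the origin; B and W share the same y with |BW| = 29.0 and W on the −x side, so W = (-29.000, 0.0000). Since A1 is tangent to BW there, JW ⟂ BW, so J = W + (0, -6) = (-29.000, -6.0000). On A1, W sits at bearing 90° from J; a 133° counterclockwise sweep puts T at bearing 223°, so T = J + 6.0·(cos 223°, sin 223°) = (-33.388, -10.092). Then |BT| = |T − B| = 34.880.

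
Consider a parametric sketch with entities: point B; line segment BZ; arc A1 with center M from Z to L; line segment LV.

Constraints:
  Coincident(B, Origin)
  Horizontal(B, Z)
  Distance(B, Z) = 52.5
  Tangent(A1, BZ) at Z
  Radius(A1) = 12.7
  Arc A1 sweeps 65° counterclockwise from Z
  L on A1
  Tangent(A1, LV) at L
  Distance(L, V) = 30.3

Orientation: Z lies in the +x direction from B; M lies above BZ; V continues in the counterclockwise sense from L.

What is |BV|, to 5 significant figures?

84.328

B is at the origin; B and Z share the same y with |BZ| = 52.5 and Z on the +x side, so Z = (52.500, 0.0000). Since A1 is tangent to BZ there, MZ ⟂ BZ, so M = Z + (0, 12.7) = (52.500, 12.700). On A1, Z sits at bearing -90° from M; a 65° counterclockwise sweep puts L at bearing -25°, so L = M + 12.7·(cos -25°, sin -25°) = (64.010, 7.3327). Tangency of A1 to LV means the radius ML is perpendicular to LV, so LV runs along (−sin -25°, cos -25°); with |LV| = 30.3, V = (76.815, 34.794). Then |BV| = |V − B| = 84.328.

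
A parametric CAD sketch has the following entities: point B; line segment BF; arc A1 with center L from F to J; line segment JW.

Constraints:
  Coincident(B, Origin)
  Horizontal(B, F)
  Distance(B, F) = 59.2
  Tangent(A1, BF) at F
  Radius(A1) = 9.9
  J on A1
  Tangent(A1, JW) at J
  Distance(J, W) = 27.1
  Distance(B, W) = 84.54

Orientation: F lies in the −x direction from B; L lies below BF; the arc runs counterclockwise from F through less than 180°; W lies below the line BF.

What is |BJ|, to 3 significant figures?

68.7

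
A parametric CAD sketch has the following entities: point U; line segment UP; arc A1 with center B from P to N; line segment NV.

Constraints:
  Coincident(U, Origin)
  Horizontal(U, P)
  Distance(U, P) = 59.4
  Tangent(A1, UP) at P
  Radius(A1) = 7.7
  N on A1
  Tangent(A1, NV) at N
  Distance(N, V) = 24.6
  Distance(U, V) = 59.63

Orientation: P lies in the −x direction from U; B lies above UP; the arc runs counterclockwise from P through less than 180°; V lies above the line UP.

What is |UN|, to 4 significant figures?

52.22

U is at the origin; U and P share the same y with |UP| = 59.4 and P on the −x side, so P = (-59.40, 0.000). Tangency of A1 to UP means the radius BP is perpendicular to UP, so B = P + (0, 7.7) = (-59.40, 7.700). Since BN ⟂ NV (tangency), |BV| = √(7.7² + 24.6²) = 25.78 regardless of where N sits on A1. So V lies on both circle(U, 59.63) and circle(B, 25.78); the above-UP intersection is V = (-50.41, 31.86). N is the foot of the tangent from V: N = (-51.71, 7.292).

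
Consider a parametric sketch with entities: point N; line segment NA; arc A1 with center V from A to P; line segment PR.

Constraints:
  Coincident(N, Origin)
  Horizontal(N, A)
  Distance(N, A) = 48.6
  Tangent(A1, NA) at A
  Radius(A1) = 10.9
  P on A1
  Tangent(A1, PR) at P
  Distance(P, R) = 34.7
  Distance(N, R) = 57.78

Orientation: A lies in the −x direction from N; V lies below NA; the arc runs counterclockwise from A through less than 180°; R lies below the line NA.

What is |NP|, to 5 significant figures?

59.876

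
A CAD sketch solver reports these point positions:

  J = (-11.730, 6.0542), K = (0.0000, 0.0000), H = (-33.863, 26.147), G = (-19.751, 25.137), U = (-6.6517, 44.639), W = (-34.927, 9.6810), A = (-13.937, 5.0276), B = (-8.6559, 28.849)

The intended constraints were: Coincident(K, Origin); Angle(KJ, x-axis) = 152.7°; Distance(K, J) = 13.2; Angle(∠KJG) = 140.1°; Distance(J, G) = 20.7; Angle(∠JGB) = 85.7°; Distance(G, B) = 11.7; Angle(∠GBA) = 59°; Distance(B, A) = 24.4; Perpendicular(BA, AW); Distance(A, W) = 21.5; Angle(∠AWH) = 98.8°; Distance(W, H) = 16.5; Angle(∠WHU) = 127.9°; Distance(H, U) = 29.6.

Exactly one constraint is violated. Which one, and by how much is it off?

Distance(H, U) = 29.6 — off by 3.30.

K = (0.00, 0.00) ✓; KJ at 152.7° ✓; |KJ| = 13.20 ✓; ∠KJG = 140.1° ✓; |JG| = 20.70 ✓; ∠JGB = 85.70° ✓; |GB| = 11.70 ✓; ∠GBA = 59.00° ✓; |BA| = 24.40 ✓; ∠(BA, AW) = 90.00° ✓; |AW| = 21.50 ✓; ∠AWH = 98.80° ✓; |WH| = 16.50 ✓; ∠WHU = 127.9° ✓; |HU| = 32.90 ✗.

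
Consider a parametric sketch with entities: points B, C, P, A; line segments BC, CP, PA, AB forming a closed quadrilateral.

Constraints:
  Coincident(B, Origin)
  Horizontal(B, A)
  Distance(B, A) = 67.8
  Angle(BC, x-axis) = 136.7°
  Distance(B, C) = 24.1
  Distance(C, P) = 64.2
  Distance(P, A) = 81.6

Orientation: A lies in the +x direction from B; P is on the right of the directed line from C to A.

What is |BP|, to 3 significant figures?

45.3

B is at the origin; B and A share the same y with |BA| = 67.8 and A in +x, so A = (67.8, 0). BC runs at 136.7° with |BC| = 24.1, so C = (-17.5, 16.5). P is determined by |CP| = 64.2 and |PA| = 81.6 together: it lies at the intersection of circle(C, 64.2) and circle(A, 81.6). With |CA| = 86.9, the foot of the radical line on CA is 28.9 from C and the perpendicular offset is √(64.2² − 28.9²) = 57.3. Taking the right-of-CA solution: P = (-0.0993, -45.3).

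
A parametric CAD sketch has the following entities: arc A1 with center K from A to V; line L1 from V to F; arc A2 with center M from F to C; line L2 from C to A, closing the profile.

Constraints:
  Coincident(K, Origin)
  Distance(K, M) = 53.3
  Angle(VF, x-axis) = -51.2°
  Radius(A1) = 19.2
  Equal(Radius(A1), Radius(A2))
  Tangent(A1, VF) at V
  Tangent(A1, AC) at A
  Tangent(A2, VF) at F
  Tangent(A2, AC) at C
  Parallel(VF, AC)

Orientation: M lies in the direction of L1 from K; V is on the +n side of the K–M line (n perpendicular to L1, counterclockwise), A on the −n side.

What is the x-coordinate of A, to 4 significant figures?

-14.96

K is at the origin and M lies 53.3 along u from K, so M = 53.3·u = (33.40, -41.54). Tangency of A1 to both parallel lines with radius 19.2 puts V and A at K ± 19.2·n: V = (14.96, 12.03), A = (-14.96, -12.03). So A.x = -14.96.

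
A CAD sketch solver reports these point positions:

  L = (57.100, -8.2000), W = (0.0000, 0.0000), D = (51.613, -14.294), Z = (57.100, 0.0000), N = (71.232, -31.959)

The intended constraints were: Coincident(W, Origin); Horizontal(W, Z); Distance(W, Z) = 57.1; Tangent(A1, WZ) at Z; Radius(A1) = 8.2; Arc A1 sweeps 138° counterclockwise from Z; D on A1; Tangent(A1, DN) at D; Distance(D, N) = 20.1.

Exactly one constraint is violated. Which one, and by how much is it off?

Distance(D, N) = 20.1 — off by 6.30.

W = (0.00, 0.00) ✓; W.y = 0.00, Z.y = 0.00 ✓; |WZ| = 57.10 ✓; ∠(LZ, ZW) = 90.00° ✓; |LZ| = 8.200 ✓; bearing(L→D) − bearing(L→Z) = 138.0° ✓; |LD| = 8.200 ✓; ∠(LD, DN) = 90.00° ✓; |DN| = 26.40 ✗.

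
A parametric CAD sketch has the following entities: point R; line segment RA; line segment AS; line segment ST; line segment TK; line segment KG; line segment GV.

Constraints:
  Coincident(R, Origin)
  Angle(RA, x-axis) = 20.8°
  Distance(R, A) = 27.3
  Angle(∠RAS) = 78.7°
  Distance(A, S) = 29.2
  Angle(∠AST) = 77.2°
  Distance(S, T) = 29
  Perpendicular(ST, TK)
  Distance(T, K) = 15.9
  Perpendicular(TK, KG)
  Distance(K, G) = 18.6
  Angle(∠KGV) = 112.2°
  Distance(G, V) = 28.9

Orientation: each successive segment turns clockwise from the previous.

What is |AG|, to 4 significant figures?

13.17

R is at the origin; RA runs at 20.8° with length 27.3, so A = (25.52, 9.694). ∠RAS = 78.7° gives AS at -80.50° from the x-axis; with |AS| = 29.2, S = (30.34, -19.11). ∠AST = 77.2° gives ST at 176.7° from the x-axis; with |ST| = 29.0, T = (1.388, -17.44). The perpendicularity gives TK at right angles to ST, so TK runs at 86.70°; with |TK| = 15.9, K = (2.303, -1.562). TK ⟂ KG, so KG runs at -3.300°; with |KG| = 18.6, G = (20.87, -2.633). Then |AG| = |G − A| = 13.17.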